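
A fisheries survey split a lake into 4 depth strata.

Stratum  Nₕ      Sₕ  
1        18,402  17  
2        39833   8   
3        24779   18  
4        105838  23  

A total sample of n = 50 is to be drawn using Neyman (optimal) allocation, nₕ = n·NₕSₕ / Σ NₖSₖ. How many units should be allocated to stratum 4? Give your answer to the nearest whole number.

35

1: NₕSₕ = 18402·17 = 312834
2: NₕSₕ = 39833·8 = 318664
3: NₕSₕ = 24779·18 = 446022
4: NₕSₕ = 105838·23 = 2434274
Σ NₕSₕ = 3511794.
n_4 = 50·2434274/3511794 = 34.659... → 35.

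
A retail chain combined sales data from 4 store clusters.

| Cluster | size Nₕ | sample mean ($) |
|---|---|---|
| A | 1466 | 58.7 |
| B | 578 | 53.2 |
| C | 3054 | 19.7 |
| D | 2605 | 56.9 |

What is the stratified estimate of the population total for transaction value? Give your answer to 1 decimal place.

A: 1466·58.7 = 86054.2
B: 578·53.2 = 30749.6
C: 3054·19.7 = 60163.8
D: 2605·56.9 = 148224.5
τ̂ = Σ Nₕx̄ₕ = 325192.1.

325192.1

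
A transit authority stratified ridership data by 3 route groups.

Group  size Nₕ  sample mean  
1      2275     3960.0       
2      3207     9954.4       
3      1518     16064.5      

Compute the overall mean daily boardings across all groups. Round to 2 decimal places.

N = 2275 + 3207 + 1518 = 7000.
The stratified mean weights each stratum mean by its population share Nₕ/N.
Σ Nₕx̄ₕ = 2275·3960.0 + 3207·9954.4 + 1518·16064.5 = 9009000 + 31923760.8 + 24385911 = 65318671.8.
Divide by N: 65318671.8 / 7000 = 9331.2388... → 9331.24.

9331.24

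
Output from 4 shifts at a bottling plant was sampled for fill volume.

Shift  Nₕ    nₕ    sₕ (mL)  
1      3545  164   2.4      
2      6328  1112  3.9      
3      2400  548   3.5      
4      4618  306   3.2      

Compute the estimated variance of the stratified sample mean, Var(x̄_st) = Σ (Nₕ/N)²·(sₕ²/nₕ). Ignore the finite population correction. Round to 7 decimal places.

N = 16891. Term for each stratum: Wₕ²sₕ²/nₕ.
Var(x̄_st) = 0.0015470359 + 0.0019197587 + 0.0004513020 + 0.0025013569 = 0.0064194535 → 0.0064195.

0.0064195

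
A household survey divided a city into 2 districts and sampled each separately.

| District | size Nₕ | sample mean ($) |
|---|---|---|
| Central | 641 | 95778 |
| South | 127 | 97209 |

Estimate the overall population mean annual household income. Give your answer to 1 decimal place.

96014.6

x̄_st = (Σ Nₕx̄ₕ) / (Σ Nₕ) = (641·95778 + 127·97209) / 768
= 73739241 / 768 = 96014.637... → 96014.6.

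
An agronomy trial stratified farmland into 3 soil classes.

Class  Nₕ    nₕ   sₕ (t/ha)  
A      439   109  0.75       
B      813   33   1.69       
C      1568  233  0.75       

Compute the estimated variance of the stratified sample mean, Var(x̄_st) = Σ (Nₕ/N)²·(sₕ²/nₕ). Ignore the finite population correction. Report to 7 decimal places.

N = 2820. Term for each stratum: Wₕ²sₕ²/nₕ.
Var(x̄_st) = 0.0001250624 + 0.0071935347 + 0.0007463809 = 0.0080649780 → 0.0080650.

0.0080650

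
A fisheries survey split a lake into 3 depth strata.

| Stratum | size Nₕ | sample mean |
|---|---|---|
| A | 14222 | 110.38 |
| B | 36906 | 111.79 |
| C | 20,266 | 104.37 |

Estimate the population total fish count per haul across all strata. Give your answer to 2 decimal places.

7810708.52

A: 14222·110.38 = 1569824.36
B: 36906·111.79 = 4125721.74
C: 20266·104.37 = 2115162.42
τ̂ = Σ Nₕx̄ₕ = 7810708.52.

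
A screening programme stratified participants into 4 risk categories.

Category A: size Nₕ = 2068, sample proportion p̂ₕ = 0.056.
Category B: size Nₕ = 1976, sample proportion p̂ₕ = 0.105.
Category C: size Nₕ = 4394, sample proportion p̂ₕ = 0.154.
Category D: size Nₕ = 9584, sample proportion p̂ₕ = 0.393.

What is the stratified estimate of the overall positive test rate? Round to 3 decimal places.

0.264

Wₕ = Nₕ/N with N = 18022: 0.1147, 0.1096, 0.2438, 0.5318.
p̂_st = 0.1147·0.056 + 0.1096·0.105 + 0.2438·0.154 + 0.5318·0.393 ≈ 0.26448... → 0.264.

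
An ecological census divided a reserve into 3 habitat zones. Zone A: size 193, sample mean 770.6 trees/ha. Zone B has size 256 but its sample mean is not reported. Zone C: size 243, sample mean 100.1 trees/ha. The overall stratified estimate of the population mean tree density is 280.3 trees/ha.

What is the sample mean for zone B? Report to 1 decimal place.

Σ Nₕx̄ₕ = N·μ, so 256·x̄_B = 692·280.3 − (193·770.6 + 243·100.1).
= 193967.6 − 173050.1 = 20917.5.
x̄_B = 20917.5 / 256 = 81.709... → 81.7.

81.7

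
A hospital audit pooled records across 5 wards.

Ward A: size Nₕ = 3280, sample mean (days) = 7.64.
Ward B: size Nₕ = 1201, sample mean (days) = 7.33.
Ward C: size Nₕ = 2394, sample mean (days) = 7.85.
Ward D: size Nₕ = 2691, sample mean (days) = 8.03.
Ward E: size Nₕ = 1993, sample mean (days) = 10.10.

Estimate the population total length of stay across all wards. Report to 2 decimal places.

A: 3280·7.64 = 25059.2
B: 1201·7.33 = 8803.33
C: 2394·7.85 = 18792.9
D: 2691·8.03 = 21608.73
E: 1993·10.10 = 20129.3
τ̂ = Σ Nₕx̄ₕ = 94393.46.

94393.46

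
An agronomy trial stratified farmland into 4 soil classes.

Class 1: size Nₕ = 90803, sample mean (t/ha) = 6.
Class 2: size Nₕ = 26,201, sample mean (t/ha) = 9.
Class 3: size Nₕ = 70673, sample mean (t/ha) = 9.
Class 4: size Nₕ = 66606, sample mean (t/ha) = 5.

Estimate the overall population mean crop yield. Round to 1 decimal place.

N = 254283; weights Wₕ = Nₕ/N = (0.3571, 0.1030, 0.2779, 0.2619).
x̄_st = Σ Wₕ·x̄ₕ = 0.3571·6 + 0.1030·9 + 0.2779·9 + 0.2619·5 ≈ 6.881...
→ 6.9.

6.9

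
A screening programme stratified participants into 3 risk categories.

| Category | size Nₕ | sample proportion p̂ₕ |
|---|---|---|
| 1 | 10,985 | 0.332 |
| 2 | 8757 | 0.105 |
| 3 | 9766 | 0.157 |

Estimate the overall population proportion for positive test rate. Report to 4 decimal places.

Wₕ = Nₕ/N with N = 29508: 0.3723, 0.2968, 0.3310.
p̂_st = 0.3723·0.332 + 0.2968·0.105 + 0.3310·0.157 ≈ 0.206716... → 0.2067.

0.2067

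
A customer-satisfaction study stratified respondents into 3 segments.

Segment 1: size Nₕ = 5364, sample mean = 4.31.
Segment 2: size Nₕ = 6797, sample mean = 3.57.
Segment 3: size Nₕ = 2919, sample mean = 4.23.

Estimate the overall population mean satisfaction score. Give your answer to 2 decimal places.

3.96

x̄_st = (Σ Nₕx̄ₕ) / (Σ Nₕ) = (5364·4.31 + 6797·3.57 + 2919·4.23) / 15080
= 59731.5 / 15080 = 3.9610... → 3.96.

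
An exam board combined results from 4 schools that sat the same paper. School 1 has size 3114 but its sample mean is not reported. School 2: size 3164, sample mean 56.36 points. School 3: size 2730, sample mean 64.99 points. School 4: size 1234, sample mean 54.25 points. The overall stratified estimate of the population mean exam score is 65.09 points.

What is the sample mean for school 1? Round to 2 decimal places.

78.34

Σ Nₕx̄ₕ = N·μ, so 3114·x̄_1 = 10242·65.09 − (3164·56.36 + 2730·64.99 + 1234·54.25).
= 666651.78 − 422690.24 = 243961.54.
x̄_1 = 243961.54 / 3114 = 78.3435... → 78.34.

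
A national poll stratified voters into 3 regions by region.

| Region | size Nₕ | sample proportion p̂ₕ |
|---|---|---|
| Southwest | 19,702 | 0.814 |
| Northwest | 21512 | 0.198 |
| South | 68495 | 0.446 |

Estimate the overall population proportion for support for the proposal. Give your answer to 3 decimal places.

0.463

N = 19702 + 21512 + 68495 = 109709.
Overall proportion = Σ (Nₕ/N)·p̂ₕ.
Σ Nₕp̂ₕ = 16037.428 + 4259.376 + 30548.77 = 50845.574.
50845.574 / 109709 = 0.46346... → 0.463.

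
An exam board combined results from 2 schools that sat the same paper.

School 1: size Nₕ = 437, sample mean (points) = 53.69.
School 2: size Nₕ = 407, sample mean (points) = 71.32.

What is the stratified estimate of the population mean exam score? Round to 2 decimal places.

62.19

N = 437 + 407 = 844.
The stratified mean weights each stratum mean by its population share Nₕ/N.
Σ Nₕx̄ₕ = 437·53.69 + 407·71.32 = 23462.53 + 29027.24 = 52489.77.
Divide by N: 52489.77 / 844 = 62.1917... → 62.19.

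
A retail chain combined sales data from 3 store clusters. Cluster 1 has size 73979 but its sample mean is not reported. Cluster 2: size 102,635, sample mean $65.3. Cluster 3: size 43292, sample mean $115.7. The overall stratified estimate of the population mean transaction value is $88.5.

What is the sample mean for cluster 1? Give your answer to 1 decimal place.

N = 73979 + 102635 + 43292 = 219906.
Overall total = μ·N = 88.5·219906 = 19461681.
Subtract the known strata: 102635·65.3 + 43292·115.7 = 11710949.9.
Remaining total for cluster 1: 19461681 − 11710949.9 = 7750731.1.
Divide by its size: 7750731.1 / 73979 = 104.769... → 104.8.

104.8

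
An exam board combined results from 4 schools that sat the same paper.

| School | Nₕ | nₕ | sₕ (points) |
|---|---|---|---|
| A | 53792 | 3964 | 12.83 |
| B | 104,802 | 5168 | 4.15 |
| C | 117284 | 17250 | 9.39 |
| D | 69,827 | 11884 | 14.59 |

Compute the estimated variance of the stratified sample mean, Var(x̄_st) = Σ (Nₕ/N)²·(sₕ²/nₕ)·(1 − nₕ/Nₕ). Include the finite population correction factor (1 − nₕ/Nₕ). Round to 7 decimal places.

N = 345705; Wₕ = Nₕ/N.
school A: (53792/345705)²·12.83²/3964·(1 − 3964/53792) = 0.0009313212
school B: (104802/345705)²·4.15²/5168·(1 − 5168/104802) = 0.0002911652
school C: (117284/345705)²·9.39²/17250·(1 − 17250/117284) = 0.0005017844
school D: (69827/345705)²·14.59²/11884·(1 − 11884/69827) = 0.0006064025
Sum = 0.0023306733 → 0.0023307.

0.0023307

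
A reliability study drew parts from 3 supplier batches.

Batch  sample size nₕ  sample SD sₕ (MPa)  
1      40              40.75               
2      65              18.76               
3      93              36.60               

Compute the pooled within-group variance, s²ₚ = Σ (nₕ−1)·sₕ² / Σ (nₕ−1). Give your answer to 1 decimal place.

Degrees of freedom: 39 + 64 + 92 = 195.
Σ(nₕ−1)sₕ² = 39·1660.5625 + 64·351.9376 + 92·1339.56 = 210525.4639.
s²ₚ = 210525.4639 / 195 = 1079.618... → 1079.6.

1079.6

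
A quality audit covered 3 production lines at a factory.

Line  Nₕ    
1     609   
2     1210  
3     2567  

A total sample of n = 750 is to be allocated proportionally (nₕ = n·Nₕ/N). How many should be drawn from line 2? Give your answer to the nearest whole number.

Share of line 2 = 1210/4386 = 0.27588.
Allocate 750 × 0.27588 = 206.908... → 207.

207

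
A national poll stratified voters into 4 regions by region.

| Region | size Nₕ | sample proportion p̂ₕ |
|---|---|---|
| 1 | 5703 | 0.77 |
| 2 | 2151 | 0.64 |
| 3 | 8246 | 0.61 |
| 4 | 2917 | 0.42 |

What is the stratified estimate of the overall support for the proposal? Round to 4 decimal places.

N = 5703 + 2151 + 8246 + 2917 = 19017.
Overall proportion = Σ (Nₕ/N)·p̂ₕ.
Σ Nₕp̂ₕ = 4391.31 + 1376.64 + 5030.06 + 1225.14 = 12023.15.
12023.15 / 19017 = 0.632232... → 0.6322.

0.6322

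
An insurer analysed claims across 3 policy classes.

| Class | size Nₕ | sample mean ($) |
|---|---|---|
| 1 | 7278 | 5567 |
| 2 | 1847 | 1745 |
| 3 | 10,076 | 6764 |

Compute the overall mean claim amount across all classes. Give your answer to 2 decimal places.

N = 7278 + 1847 + 10076 = 19201.
Weight each subgroup mean by Nₕ/N and sum.
Σ Nₕx̄ₕ = 7278·5567 + 1847·1745 + 10076·6764 = 40516626 + 3223015 + 68154064 = 111893705.
Divide by N: 111893705 / 19201 = 5827.4936... → 5827.49.

5827.49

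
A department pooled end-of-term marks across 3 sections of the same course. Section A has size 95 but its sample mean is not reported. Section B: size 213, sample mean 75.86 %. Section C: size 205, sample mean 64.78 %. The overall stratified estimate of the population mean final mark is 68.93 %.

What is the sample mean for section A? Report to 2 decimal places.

62.35

N = 95 + 213 + 205 = 513.
Overall total = μ·N = 68.93·513 = 35361.09.
Subtract the known strata: 213·75.86 + 205·64.78 = 29438.08.
Remaining total for section A: 35361.09 − 29438.08 = 5923.01.
Divide by its size: 5923.01 / 95 = 62.3475... → 62.35.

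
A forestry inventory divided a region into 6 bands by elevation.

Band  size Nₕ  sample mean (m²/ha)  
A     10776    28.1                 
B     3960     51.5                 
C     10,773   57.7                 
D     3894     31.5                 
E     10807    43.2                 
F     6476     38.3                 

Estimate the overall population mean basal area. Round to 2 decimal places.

N = 46686; weights Wₕ = Nₕ/N = (0.2308, 0.0848, 0.2308, 0.0834, 0.2315, 0.1387).
x̄_st = Σ Wₕ·x̄ₕ = 0.2308·28.1 + 0.0848·51.5 + 0.2308·57.7 + 0.0834·31.5 + 0.2315·43.2 + 0.1387·38.3 ≈ 42.1090...
→ 42.11.

42.11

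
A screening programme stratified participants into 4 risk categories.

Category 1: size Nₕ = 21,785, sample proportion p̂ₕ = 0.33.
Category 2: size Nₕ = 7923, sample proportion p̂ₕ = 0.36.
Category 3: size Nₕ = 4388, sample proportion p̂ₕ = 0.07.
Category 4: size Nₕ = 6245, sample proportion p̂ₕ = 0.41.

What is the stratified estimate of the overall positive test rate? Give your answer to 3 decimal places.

N = 21785 + 7923 + 4388 + 6245 = 40341.
Overall proportion = Σ (Nₕ/N)·p̂ₕ.
Σ Nₕp̂ₕ = 7189.05 + 2852.28 + 307.16 + 2560.45 = 12908.94.
12908.94 / 40341 = 0.32000... → 0.320.

0.320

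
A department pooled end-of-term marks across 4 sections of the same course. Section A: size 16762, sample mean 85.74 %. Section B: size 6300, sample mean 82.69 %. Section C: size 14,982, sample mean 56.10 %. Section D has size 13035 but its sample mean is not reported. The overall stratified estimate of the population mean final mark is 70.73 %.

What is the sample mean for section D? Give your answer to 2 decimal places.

62.46

N = 16762 + 6300 + 14982 + 13035 = 51079.
Overall total = μ·N = 70.73·51079 = 3612817.67.
Subtract the known strata: 16762·85.74 + 6300·82.69 + 14982·56.10 = 2798611.08.
Remaining total for section D: 3612817.67 − 2798611.08 = 814206.59.
Divide by its size: 814206.59 / 13035 = 62.4631... → 62.46.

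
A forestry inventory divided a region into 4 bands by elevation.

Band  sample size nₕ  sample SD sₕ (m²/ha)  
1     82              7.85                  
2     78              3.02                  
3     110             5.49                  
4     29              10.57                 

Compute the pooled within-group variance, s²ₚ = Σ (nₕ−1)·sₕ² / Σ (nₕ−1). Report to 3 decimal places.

Degrees of freedom: 81 + 77 + 109 + 28 = 295.
Σ(nₕ−1)sₕ² = 81·61.6225 + 77·9.1204 + 109·30.1401 + 28·111.7249 = 12107.2614.
s²ₚ = 12107.2614 / 295 = 41.04156... → 41.042.

41.042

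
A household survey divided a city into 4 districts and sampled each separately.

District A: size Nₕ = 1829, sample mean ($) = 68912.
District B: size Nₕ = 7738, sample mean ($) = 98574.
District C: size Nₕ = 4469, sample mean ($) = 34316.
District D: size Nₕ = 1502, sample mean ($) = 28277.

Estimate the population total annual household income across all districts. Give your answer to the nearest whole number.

A: 1829·68912 = 126040048
B: 7738·98574 = 762765612
C: 4469·34316 = 153358204
D: 1502·28277 = 42472054
τ̂ = Σ Nₕx̄ₕ = 1084635918.

1084635918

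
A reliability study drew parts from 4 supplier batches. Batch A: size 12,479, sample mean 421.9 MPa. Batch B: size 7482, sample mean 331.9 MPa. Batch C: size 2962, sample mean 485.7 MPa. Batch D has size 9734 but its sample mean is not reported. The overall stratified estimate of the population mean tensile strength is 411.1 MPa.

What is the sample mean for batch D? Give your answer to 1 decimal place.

Σ Nₕx̄ₕ = N·μ, so 9734·x̄_D = 32657·411.1 − (12479·421.9 + 7482·331.9 + 2962·485.7).
= 13425292.7 − 9186809.3 = 4238483.4.
x̄_D = 4238483.4 / 9734 = 435.431... → 435.4.

435.4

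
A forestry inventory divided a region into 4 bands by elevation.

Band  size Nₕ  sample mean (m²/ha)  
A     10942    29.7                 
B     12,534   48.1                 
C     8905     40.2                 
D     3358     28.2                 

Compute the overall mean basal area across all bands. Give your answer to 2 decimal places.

38.63

x̄_st = (Σ Nₕx̄ₕ) / (Σ Nₕ) = (10942·29.7 + 12534·48.1 + 8905·40.2 + 3358·28.2) / 35739
= 1380539.4 / 35739 = 38.6284... → 38.63.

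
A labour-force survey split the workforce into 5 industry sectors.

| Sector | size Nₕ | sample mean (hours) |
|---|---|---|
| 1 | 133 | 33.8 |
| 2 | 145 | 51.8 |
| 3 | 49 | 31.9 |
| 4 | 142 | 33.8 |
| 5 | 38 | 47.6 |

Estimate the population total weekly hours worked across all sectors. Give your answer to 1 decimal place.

20177.9

1: 133·33.8 = 4495.4
2: 145·51.8 = 7511
3: 49·31.9 = 1563.1
4: 142·33.8 = 4799.6
5: 38·47.6 = 1808.8
τ̂ = Σ Nₕx̄ₕ = 20177.9.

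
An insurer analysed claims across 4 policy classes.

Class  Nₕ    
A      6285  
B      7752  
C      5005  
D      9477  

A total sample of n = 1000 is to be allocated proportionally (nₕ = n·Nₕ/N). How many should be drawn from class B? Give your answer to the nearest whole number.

N = 6285 + 7752 + 5005 + 9477 = 28519.
n_B = 1000·7752/28519 = 271.819... → 272.

272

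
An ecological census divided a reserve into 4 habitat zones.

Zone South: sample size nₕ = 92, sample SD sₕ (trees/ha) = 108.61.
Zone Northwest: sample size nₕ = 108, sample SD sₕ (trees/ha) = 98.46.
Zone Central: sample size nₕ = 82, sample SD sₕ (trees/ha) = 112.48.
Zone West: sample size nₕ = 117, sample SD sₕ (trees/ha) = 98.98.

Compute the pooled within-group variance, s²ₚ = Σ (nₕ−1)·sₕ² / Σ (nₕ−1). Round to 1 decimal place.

Degrees of freedom: 91 + 107 + 81 + 116 = 395.
Σ(nₕ−1)sₕ² = 91·11796.1321 + 107·9694.3716 + 81·12651.7504 + 116·9797.0404 = 4271994.2511.
s²ₚ = 4271994.2511 / 395 = 10815.175... → 10815.2.

10815.2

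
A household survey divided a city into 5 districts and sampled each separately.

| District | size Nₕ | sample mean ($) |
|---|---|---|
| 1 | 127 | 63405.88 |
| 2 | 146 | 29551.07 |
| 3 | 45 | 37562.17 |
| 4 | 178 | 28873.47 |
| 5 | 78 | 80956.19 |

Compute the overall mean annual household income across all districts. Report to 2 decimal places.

N = 127 + 146 + 45 + 178 + 78 = 574.
Weight each subgroup mean by Nₕ/N and sum.
Σ Nₕx̄ₕ = 127·63405.88 + 146·29551.07 + 45·37562.17 + 178·28873.47 + 78·80956.19 = 8052546.76 + 4314456.22 + 1690297.65 + 5139477.66 + 6314582.82 = 25511361.11.
Divide by N: 25511361.11 / 574 = 44444.8800... → 44444.88.

44444.88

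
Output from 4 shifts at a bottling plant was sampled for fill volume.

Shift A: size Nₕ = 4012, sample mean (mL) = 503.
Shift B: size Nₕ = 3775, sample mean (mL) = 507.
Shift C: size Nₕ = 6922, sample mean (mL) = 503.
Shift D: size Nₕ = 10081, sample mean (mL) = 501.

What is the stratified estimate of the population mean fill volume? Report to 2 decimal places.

502.80

N = 4012 + 3775 + 6922 + 10081 = 24790.
Weight each subgroup mean by Nₕ/N and sum.
Σ Nₕx̄ₕ = 4012·503 + 3775·507 + 6922·503 + 10081·501 = 2018036 + 1913925 + 3481766 + 5050581 = 12464308.
Divide by N: 12464308 / 24790 = 502.7958... → 502.80.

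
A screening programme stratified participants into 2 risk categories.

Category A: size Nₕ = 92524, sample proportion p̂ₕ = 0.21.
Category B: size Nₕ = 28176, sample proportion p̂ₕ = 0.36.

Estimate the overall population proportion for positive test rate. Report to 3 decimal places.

0.245

N = 92524 + 28176 = 120700.
Overall proportion = Σ (Nₕ/N)·p̂ₕ.
Σ Nₕp̂ₕ = 19430.04 + 10143.36 = 29573.4.
29573.4 / 120700 = 0.24502... → 0.245.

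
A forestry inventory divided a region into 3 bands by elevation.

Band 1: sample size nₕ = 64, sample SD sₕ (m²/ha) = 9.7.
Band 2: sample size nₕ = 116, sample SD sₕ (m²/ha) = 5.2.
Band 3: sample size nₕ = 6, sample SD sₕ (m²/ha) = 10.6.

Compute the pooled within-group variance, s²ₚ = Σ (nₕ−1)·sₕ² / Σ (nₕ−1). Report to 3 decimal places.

Degrees of freedom: 63 + 115 + 5 = 183.
Σ(nₕ−1)sₕ² = 63·94.09 + 115·27.04 + 5·112.36 = 9599.07.
s²ₚ = 9599.07 / 183 = 52.45393... → 52.454.

52.454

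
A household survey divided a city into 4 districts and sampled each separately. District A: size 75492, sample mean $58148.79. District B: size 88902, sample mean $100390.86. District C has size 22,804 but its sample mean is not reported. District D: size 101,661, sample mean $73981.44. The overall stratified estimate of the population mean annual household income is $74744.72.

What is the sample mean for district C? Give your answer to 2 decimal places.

33105.65

Σ Nₕx̄ₕ = N·μ, so 22804·x̄_C = 288859·74744.72 − (75492·58148.79 + 88902·100390.86 + 101661·73981.44).
= 21590685074.48 − 20835743862.24 = 754941212.24.
x̄_C = 754941212.24 / 22804 = 33105.6487... → 33105.65.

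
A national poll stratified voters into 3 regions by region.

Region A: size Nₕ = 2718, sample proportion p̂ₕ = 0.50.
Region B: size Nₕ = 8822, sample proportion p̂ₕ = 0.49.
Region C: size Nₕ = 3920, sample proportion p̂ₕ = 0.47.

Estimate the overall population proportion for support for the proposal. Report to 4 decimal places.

Wₕ = Nₕ/N with N = 15460: 0.1758, 0.5706, 0.2536.
p̂_st = 0.1758·0.50 + 0.5706·0.49 + 0.2536·0.47 ≈ 0.486687... → 0.4867.

0.4867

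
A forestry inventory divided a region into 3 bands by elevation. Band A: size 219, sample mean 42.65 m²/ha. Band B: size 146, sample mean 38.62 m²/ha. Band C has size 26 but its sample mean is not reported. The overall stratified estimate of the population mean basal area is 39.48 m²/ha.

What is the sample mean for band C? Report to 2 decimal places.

N = 219 + 146 + 26 = 391.
Overall total = μ·N = 39.48·391 = 15436.68.
Subtract the known strata: 219·42.65 + 146·38.62 = 14978.87.
Remaining total for band C: 15436.68 − 14978.87 = 457.81.
Divide by its size: 457.81 / 26 = 17.6081... → 17.61.

17.61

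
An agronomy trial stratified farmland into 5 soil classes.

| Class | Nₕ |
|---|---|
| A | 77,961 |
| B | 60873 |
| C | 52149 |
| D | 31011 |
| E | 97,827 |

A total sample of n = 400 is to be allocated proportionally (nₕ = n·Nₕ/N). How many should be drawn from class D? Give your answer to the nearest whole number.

39

N = 77961 + 60873 + 52149 + 31011 + 97827 = 319821.
n_D = 400·31011/319821 = 38.785... → 39.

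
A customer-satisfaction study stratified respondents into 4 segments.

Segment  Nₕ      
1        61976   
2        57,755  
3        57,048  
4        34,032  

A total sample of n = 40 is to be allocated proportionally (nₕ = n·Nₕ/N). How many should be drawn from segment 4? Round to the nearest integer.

6

N = 61976 + 57755 + 57048 + 34032 = 210811.
n_4 = 40·34032/210811 = 6.457... → 6.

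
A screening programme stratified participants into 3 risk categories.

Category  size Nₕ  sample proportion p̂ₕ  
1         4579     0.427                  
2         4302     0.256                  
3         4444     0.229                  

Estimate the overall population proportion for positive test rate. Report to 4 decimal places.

0.3058

Wₕ = Nₕ/N with N = 13325: 0.3436, 0.3229, 0.3335.
p̂_st = 0.3436·0.427 + 0.3229·0.256 + 0.3335·0.229 ≈ 0.305758... → 0.3058.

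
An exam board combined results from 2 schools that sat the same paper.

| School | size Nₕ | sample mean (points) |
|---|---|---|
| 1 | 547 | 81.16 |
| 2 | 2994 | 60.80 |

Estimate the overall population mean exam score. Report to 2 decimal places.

63.95

N = 547 + 2994 = 3541.
Weight each subgroup mean by Nₕ/N and sum.
Σ Nₕx̄ₕ = 547·81.16 + 2994·60.80 = 44394.52 + 182035.2 = 226429.72.
Divide by N: 226429.72 / 3541 = 63.9451... → 63.95.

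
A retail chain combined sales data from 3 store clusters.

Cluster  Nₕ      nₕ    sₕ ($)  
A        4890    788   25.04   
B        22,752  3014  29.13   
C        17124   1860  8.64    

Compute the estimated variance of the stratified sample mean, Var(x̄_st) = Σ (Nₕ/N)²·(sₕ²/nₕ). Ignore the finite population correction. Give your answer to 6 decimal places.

0.088091

N = 44766. Term for each stratum: Wₕ²sₕ²/nₕ.
Var(x̄_st) = 0.009494314 + 0.072724425 + 0.005872573 = 0.088091312 → 0.088091.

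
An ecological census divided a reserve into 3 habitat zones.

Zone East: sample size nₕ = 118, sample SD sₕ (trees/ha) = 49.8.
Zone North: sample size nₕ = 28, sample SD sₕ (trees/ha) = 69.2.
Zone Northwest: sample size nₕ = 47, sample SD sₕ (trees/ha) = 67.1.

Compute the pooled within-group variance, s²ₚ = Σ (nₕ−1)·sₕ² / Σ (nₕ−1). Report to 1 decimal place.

East: (118−1)·49.8² = 117·2480.04 = 290164.68
North: (28−1)·69.2² = 27·4788.64 = 129293.28
Northwest: (47−1)·67.1² = 46·4502.41 = 207110.86
Numerator = 626568.82; denominator = Σ(nₕ−1) = 190.
s²ₚ = 626568.82/190 = 3297.731... → 3297.7.

3297.7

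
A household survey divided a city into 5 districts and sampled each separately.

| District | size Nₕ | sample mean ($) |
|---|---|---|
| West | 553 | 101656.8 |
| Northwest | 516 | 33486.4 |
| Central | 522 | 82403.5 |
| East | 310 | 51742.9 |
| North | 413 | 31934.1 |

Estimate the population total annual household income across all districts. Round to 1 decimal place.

West: 553·101656.8 = 56216210.4
Northwest: 516·33486.4 = 17278982.4
Central: 522·82403.5 = 43014627
East: 310·51742.9 = 16040299
North: 413·31934.1 = 13188783.3
τ̂ = Σ Nₕx̄ₕ = 145738902.1.

145738902.1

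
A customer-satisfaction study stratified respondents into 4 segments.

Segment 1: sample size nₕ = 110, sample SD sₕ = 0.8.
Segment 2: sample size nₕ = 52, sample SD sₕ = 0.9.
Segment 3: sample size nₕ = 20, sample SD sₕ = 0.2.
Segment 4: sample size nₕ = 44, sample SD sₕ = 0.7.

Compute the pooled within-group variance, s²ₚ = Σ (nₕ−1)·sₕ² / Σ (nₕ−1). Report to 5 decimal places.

0.59865

Degrees of freedom: 109 + 51 + 19 + 43 = 222.
Σ(nₕ−1)sₕ² = 109·0.64 + 51·0.81 + 19·0.04 + 43·0.49 = 132.9.
s²ₚ = 132.9 / 222 = 0.5986486... → 0.59865.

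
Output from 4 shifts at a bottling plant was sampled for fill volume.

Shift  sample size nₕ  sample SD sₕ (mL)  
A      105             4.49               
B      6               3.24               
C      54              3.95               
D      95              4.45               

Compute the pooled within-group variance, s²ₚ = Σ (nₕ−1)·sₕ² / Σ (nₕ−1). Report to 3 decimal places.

18.897

Degrees of freedom: 104 + 5 + 53 + 94 = 256.
Σ(nₕ−1)sₕ² = 104·20.1601 + 5·10.4976 + 53·15.6025 + 94·19.8025 = 4837.5059.
s²ₚ = 4837.5059 / 256 = 18.89651... → 18.897.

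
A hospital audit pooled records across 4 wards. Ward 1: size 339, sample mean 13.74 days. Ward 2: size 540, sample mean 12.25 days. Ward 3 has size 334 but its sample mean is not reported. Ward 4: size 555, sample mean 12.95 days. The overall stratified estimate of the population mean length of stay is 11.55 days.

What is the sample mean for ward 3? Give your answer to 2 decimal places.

Σ Nₕx̄ₕ = N·μ, so 334·x̄_3 = 1768·11.55 − (339·13.74 + 540·12.25 + 555·12.95).
= 20420.4 − 18460.11 = 1960.29.
x̄_3 = 1960.29 / 334 = 5.8691... → 5.87.

5.87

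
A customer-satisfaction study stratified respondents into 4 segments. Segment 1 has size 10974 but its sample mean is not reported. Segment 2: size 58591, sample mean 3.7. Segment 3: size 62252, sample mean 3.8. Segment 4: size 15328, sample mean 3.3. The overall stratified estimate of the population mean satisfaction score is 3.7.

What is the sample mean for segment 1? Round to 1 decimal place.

Σ Nₕx̄ₕ = N·μ, so 10974·x̄_1 = 147145·3.7 − (58591·3.7 + 62252·3.8 + 15328·3.3).
= 544436.5 − 503926.7 = 40509.8.
x̄_1 = 40509.8 / 10974 = 3.691... → 3.7.

3.7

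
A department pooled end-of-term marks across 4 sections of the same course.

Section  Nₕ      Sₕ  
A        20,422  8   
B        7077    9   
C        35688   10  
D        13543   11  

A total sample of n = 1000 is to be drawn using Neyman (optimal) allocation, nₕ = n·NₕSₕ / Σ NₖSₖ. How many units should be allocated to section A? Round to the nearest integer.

223

A: NₕSₕ = 20422·8 = 163376
B: NₕSₕ = 7077·9 = 63693
C: NₕSₕ = 35688·10 = 356880
D: NₕSₕ = 13543·11 = 148973
Σ NₕSₕ = 732922.
n_A = 1000·163376/732922 = 222.910... → 223.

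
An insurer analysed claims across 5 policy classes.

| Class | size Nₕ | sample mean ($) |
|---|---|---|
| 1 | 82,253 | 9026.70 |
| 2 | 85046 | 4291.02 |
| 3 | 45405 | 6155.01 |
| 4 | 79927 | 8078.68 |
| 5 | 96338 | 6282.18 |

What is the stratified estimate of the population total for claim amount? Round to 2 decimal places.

2637792784.27

1: 82253·9026.70 = 742473155.1
2: 85046·4291.02 = 364934086.92
3: 45405·6155.01 = 279468229.05
4: 79927·8078.68 = 645704656.36
5: 96338·6282.18 = 605212656.84
τ̂ = Σ Nₕx̄ₕ = 2637792784.27.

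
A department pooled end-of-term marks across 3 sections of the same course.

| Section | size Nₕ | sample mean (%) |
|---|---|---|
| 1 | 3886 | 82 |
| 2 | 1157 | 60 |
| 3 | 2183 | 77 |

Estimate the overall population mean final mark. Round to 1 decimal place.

N = 3886 + 1157 + 2183 = 7226.
The stratified mean weights each stratum mean by its population share Nₕ/N.
Σ Nₕx̄ₕ = 3886·82 + 1157·60 + 2183·77 = 318652 + 69420 + 168091 = 556163.
Divide by N: 556163 / 7226 = 76.967... → 77.0.

77.0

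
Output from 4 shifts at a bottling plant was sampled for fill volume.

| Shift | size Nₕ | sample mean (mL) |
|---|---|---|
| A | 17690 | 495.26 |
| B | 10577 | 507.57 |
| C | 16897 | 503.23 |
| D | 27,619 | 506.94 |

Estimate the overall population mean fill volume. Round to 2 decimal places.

N = 17690 + 10577 + 16897 + 27619 = 72783.
The stratified mean weights each stratum mean by its population share Nₕ/N.
Σ Nₕx̄ₕ = 17690·495.26 + 10577·507.57 + 16897·503.23 + 27619·506.94 = 8761149.4 + 5368567.89 + 8503077.31 + 14001175.86 = 36633970.46.
Divide by N: 36633970.46 / 72783 = 503.3314... → 503.33.

503.33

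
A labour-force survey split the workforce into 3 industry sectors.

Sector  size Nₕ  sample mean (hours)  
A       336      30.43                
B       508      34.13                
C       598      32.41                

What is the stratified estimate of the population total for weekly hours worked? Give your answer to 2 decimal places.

46943.70

A: 336·30.43 = 10224.48
B: 508·34.13 = 17338.04
C: 598·32.41 = 19381.18
τ̂ = Σ Nₕx̄ₕ = 46943.70.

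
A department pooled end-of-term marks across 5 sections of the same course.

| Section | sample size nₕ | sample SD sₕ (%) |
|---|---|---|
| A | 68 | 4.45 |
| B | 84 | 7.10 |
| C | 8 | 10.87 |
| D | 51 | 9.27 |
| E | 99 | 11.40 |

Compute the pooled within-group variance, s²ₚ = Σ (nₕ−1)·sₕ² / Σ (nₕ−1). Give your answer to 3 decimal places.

Degrees of freedom: 67 + 83 + 7 + 50 + 98 = 305.
Σ(nₕ−1)sₕ² = 67·19.8025 + 83·50.41 + 7·118.1569 + 50·85.9329 + 98·129.96 = 23370.6208.
s²ₚ = 23370.6208 / 305 = 76.62499... → 76.625.

76.625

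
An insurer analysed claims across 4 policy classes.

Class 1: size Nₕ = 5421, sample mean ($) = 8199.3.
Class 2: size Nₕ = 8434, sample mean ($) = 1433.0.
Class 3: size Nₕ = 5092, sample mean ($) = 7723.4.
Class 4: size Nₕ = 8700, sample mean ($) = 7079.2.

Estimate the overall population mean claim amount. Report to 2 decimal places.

5695.05

N = 5421 + 8434 + 5092 + 8700 = 27647.
The stratified mean weights each stratum mean by its population share Nₕ/N.
Σ Nₕx̄ₕ = 5421·8199.3 + 8434·1433.0 + 5092·7723.4 + 8700·7079.2 = 44448405.3 + 12085922 + 39327552.8 + 61589040 = 157450920.1.
Divide by N: 157450920.1 / 27647 = 5695.0454... → 5695.05.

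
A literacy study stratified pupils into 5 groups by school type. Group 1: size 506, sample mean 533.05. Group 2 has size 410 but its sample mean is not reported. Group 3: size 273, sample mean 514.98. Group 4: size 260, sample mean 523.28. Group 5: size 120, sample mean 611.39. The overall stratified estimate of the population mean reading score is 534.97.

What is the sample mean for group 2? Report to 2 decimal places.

Σ Nₕx̄ₕ = N·μ, so 410·x̄_2 = 1569·534.97 − (506·533.05 + 273·514.98 + 260·523.28 + 120·611.39).
= 839367.93 − 619732.44 = 219635.49.
x̄_2 = 219635.49 / 410 = 535.6963... → 535.70.

535.70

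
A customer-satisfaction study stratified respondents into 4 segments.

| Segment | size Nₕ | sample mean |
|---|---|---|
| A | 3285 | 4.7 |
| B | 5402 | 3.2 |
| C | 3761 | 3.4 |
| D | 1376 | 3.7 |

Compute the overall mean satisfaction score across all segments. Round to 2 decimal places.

3.66

N = 13824; weights Wₕ = Nₕ/N = (0.2376, 0.3908, 0.2721, 0.0995).
x̄_st = Σ Wₕ·x̄ₕ = 0.2376·4.7 + 0.3908·3.2 + 0.2721·3.4 + 0.0995·3.7 ≈ 3.6606...
→ 3.66.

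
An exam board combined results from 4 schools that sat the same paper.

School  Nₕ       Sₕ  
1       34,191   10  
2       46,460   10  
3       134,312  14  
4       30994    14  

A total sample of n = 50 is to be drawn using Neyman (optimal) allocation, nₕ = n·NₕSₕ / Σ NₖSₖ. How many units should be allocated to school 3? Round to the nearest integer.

30

1: NₕSₕ = 34191·10 = 341910
2: NₕSₕ = 46460·10 = 464600
3: NₕSₕ = 134312·14 = 1880368
4: NₕSₕ = 30994·14 = 433916
Σ NₕSₕ = 3120794.
n_3 = 50·1880368/3120794 = 30.126... → 30.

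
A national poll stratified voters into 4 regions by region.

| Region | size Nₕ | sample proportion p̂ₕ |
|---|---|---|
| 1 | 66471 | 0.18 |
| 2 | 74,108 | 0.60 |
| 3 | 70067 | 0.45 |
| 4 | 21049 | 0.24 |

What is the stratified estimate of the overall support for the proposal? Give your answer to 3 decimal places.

N = 66471 + 74108 + 70067 + 21049 = 231695.
Overall proportion = Σ (Nₕ/N)·p̂ₕ.
Σ Nₕp̂ₕ = 11964.78 + 44464.8 + 31530.15 + 5051.76 = 93011.49.
93011.49 / 231695 = 0.40144... → 0.401.

0.401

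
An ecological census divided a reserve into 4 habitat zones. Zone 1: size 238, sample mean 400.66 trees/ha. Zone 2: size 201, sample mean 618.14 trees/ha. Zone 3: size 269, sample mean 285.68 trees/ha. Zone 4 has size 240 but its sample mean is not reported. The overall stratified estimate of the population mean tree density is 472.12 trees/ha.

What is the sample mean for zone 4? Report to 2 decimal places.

629.66

Σ Nₕx̄ₕ = N·μ, so 240·x̄_4 = 948·472.12 − (238·400.66 + 201·618.14 + 269·285.68).
= 447569.76 − 296451.14 = 151118.62.
x̄_4 = 151118.62 / 240 = 629.6609... → 629.66.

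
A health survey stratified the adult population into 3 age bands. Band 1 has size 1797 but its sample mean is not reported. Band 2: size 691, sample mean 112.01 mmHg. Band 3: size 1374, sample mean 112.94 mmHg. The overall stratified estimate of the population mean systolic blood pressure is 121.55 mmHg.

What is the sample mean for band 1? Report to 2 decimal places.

131.80

N = 1797 + 691 + 1374 = 3862.
Overall total = μ·N = 121.55·3862 = 469426.1.
Subtract the known strata: 691·112.01 + 1374·112.94 = 232578.47.
Remaining total for band 1: 469426.1 − 232578.47 = 236847.63.
Divide by its size: 236847.63 / 1797 = 131.8017... → 131.80.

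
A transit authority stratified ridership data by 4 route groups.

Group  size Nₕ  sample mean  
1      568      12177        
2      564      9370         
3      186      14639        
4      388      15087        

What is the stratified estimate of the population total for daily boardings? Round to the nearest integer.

20777826

1: 568·12177 = 6916536
2: 564·9370 = 5284680
3: 186·14639 = 2722854
4: 388·15087 = 5853756
τ̂ = Σ Nₕx̄ₕ = 20777826.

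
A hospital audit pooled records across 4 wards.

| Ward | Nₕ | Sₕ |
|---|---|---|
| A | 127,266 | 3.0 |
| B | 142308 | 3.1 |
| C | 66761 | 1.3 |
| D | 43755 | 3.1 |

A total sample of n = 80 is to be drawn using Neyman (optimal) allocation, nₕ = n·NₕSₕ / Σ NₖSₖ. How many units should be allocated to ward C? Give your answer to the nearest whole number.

7

Σ NₕSₕ = 127266·3.0 + 142308·3.1 + 66761·1.3 + 43755·3.1 = 1045382.6.
Share for C: 86789.3/1045382.6 = 0.08302.
n_C = 80 × 0.08302 = 6.642... → 7.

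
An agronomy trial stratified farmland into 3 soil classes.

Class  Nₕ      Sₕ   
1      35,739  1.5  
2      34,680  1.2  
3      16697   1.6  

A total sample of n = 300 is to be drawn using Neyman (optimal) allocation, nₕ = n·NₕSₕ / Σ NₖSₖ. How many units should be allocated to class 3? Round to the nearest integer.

1: NₕSₕ = 35739·1.5 = 53608.5
2: NₕSₕ = 34680·1.2 = 41616
3: NₕSₕ = 16697·1.6 = 26715.2
Σ NₕSₕ = 121939.7.
n_3 = 300·26715.2/121939.7 = 65.726... → 66.

66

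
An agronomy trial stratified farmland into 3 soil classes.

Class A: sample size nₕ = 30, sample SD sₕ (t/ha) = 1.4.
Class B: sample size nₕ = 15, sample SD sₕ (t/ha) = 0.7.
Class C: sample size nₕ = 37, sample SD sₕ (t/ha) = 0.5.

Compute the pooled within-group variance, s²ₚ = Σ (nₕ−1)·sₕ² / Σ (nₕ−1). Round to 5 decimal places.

0.92025

A: (30−1)·1.4² = 29·1.96 = 56.84
B: (15−1)·0.7² = 14·0.49 = 6.86
C: (37−1)·0.5² = 36·0.25 = 9
Numerator = 72.7; denominator = Σ(nₕ−1) = 79.
s²ₚ = 72.7/79 = 0.9202532... → 0.92025.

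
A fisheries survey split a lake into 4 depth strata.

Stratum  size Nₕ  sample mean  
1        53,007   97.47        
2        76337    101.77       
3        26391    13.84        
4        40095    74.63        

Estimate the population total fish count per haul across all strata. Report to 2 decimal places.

16292950.07

Population total = Σ Nₕ·x̄ₕ (each stratum's size times its mean).
53007·97.47 + 76337·101.77 + 26391·13.84 + 40095·74.63 = 5166592.29 + 7768816.49 + 365251.44 + 2992289.85 = 16292950.07.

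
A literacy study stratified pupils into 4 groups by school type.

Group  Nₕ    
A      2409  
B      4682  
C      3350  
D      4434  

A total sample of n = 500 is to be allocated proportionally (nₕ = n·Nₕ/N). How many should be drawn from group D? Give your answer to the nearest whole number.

Share of group D = 4434/14875 = 0.29808.
Allocate 500 × 0.29808 = 149.042... → 149.

149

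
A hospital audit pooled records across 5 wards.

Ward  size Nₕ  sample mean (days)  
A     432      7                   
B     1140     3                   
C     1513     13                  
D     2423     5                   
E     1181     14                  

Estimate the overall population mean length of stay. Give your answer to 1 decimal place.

x̄_st = (Σ Nₕx̄ₕ) / (Σ Nₕ) = (432·7 + 1140·3 + 1513·13 + 2423·5 + 1181·14) / 6689
= 54762 / 6689 = 8.187... → 8.2.

8.2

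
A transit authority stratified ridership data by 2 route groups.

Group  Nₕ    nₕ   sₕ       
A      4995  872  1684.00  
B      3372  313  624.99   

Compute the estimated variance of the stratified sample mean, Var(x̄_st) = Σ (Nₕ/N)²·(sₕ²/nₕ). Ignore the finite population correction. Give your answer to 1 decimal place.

1361.7

N = 8367. Term for each stratum: Wₕ²sₕ²/nₕ.
Var(x̄_st) = 1159.0419 + 202.6924 = 1361.7343 → 1361.7.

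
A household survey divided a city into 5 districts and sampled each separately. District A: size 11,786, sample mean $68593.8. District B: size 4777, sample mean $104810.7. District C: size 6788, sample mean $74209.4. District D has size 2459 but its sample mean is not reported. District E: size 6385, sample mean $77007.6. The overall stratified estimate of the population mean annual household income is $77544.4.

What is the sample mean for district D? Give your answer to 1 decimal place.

N = 11786 + 4777 + 6788 + 2459 + 6385 = 32195.
Overall total = μ·N = 77544.4·32195 = 2496541958.
Subtract the known strata: 11786·68593.8 + 4777·104810.7 + 6788·74209.4 + 6385·77007.6 = 2304554173.9.
Remaining total for district D: 2496541958 − 2304554173.9 = 191987784.1.
Divide by its size: 191987784.1 / 2459 = 78075.553... → 78075.6.

78075.6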